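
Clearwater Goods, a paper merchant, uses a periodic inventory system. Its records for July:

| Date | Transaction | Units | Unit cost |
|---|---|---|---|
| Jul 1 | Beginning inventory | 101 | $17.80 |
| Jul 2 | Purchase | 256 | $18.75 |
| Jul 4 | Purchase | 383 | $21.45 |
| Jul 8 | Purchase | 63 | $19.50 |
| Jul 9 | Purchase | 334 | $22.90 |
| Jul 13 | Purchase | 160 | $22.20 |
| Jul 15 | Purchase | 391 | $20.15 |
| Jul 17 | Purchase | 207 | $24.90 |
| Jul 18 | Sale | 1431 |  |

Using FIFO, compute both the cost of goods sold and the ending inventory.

Jul 18, 1431 sold [FIFO — oldest first]: 101 @ $17.80 + 256 @ $18.75 + 383 @ $21.45 + 63 @ $19.50 + 334 @ $22.90 + 160 @ $22.20 + 134 @ $20.15 = $29,942.35
Ending inventory: 257 @ $20.15 + 207 @ $24.90 = $10,332.85

COGS = $29,942.35; ending inventory = $10,332.85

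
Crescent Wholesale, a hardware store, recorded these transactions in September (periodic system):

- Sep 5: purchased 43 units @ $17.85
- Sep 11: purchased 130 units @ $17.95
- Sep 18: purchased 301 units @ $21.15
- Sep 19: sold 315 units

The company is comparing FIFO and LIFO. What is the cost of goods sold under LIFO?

COGS = $6,617.45

FIFO COGS: 43 @ $17.85 + 130 @ $17.95 + 142 @ $21.15 = $6,104.35
LIFO COGS: 301 @ $21.15 + 14 @ $17.95 = $6,617.45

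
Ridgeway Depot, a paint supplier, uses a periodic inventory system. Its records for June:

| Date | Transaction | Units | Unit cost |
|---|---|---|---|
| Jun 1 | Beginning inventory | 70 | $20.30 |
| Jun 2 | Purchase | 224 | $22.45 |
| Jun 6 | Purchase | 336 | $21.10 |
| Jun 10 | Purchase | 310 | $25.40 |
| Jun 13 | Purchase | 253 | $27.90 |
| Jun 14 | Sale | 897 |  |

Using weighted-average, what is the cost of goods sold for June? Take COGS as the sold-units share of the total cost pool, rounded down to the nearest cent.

Jun 14, sell 897: 897/1193 × $28,472.10 → $21,407.77
Ending inventory (cost pool remaining) = $7,064.33

COGS = $21,407.77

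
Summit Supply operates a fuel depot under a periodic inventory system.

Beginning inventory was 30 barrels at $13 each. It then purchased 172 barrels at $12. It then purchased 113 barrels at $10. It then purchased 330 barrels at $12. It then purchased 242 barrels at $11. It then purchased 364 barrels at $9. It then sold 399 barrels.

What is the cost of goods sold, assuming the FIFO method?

Sale 1 (399) [FIFO — oldest first]: 30 @ $13 + 172 @ $12 + 113 @ $10 + 84 @ $12 = $4,592
Ending inventory: 246 @ $12 + 242 @ $11 + 364 @ $9 = $8,890
Check: goods available $13,482 = COGS $4,592 + ending $8,890

COGS = $4,592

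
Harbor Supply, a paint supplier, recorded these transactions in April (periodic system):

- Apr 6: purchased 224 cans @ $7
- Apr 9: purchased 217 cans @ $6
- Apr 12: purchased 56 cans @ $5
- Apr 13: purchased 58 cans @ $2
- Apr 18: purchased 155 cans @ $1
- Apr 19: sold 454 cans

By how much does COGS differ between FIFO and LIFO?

FIFO COGS: 224 @ $7 + 217 @ $6 + 13 @ $5 = $2,935
LIFO COGS: 155 @ $1 + 58 @ $2 + 56 @ $5 + 185 @ $6 = $1,661
Difference = |$2,935 − $1,661| = $1,274

$1,274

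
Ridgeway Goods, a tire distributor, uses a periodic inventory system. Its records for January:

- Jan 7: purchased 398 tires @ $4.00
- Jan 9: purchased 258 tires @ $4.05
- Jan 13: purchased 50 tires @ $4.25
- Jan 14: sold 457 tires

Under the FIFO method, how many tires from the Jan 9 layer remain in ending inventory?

Jan 14, 457 sold [FIFO — oldest first]: 398 @ $4.00 + 59 @ $4.05 = $1,830.95
Ending inventory: 199 @ $4.05 + 50 @ $4.25 = $1,018.45

199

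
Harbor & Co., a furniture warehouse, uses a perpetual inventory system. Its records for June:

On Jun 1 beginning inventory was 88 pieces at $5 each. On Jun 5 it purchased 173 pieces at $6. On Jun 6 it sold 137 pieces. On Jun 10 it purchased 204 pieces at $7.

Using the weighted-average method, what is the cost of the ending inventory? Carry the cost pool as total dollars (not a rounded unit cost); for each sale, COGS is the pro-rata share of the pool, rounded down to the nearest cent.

After Jun 1: 88 on hand, pool $440.00 (≈ $5.0000 each)
After Jun 5: 261 on hand, pool $1,478.00 (≈ $5.6628 each)
Jun 6, sell 137: 137/261 × $1,478.00 → $775.80
After Jun 10: 328 on hand, pool $2,130.20 (≈ $6.4945 each)
Ending inventory (cost pool remaining) = $2,130.20
Check: goods available $2,906.00 = COGS $775.80 + ending $2,130.20

Ending inventory = $2,130.20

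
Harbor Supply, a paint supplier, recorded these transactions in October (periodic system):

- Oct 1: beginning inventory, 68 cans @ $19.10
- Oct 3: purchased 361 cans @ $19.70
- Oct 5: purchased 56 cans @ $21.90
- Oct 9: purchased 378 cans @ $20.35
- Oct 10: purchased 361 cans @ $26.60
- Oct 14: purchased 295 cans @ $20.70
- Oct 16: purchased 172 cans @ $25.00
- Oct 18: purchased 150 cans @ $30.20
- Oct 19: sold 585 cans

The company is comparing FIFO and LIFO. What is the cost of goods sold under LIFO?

COGS = $14,274.10

FIFO COGS: 68 @ $19.10 + 361 @ $19.70 + 56 @ $21.90 + 100 @ $20.35 = $11,671.90
LIFO COGS: 150 @ $30.20 + 172 @ $25.00 + 263 @ $20.70 = $14,274.10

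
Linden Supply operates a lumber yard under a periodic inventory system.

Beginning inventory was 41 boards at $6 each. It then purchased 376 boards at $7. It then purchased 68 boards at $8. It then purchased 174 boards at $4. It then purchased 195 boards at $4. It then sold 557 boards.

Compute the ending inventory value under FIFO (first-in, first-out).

Ending inventory = $1,188

Sale 1 (557) [FIFO — oldest first]: 41 @ $6 + 376 @ $7 + 68 @ $8 + 72 @ $4 = $3,710
Ending inventory: 102 @ $4 + 195 @ $4 = $1,188
Check: goods available $4,898 = COGS $3,710 + ending $1,188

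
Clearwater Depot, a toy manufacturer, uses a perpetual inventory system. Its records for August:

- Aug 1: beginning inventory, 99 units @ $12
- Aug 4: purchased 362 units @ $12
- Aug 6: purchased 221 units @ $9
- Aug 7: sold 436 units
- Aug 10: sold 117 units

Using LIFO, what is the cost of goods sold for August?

Aug 7, 436 sold [LIFO — newest first]: 221 @ $9 + 215 @ $12 = $4,569
Aug 10, 117 sold [LIFO — newest first]: 117 @ $12 = $1,404
Total COGS = $4,569 + $1,404 = $5,973
Ending inventory: 99 @ $12 + 30 @ $12 = $1,548

COGS = $5,973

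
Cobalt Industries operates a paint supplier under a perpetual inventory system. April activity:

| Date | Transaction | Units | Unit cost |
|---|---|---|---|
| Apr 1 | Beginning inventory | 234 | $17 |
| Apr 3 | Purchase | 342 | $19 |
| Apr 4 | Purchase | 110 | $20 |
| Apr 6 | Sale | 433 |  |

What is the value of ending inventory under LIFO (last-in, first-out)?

Apr 6, 433 sold [LIFO — newest first]: 110 @ $20 + 323 @ $19 = $8,337
Ending inventory: 234 @ $17 + 19 @ $19 = $4,339

Ending inventory = $4,339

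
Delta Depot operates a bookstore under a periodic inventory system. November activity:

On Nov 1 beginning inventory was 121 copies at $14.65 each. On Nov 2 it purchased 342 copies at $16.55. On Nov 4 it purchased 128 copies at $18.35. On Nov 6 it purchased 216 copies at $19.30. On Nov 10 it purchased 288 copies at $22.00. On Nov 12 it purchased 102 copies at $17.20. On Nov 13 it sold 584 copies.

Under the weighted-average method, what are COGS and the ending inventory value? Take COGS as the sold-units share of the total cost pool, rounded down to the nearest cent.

COGS = $10,753.38; ending inventory = $11,287.37

Nov 13, sell 584: 584/1197 × $22,040.75 → $10,753.38
Ending inventory (cost pool remaining) = $11,287.37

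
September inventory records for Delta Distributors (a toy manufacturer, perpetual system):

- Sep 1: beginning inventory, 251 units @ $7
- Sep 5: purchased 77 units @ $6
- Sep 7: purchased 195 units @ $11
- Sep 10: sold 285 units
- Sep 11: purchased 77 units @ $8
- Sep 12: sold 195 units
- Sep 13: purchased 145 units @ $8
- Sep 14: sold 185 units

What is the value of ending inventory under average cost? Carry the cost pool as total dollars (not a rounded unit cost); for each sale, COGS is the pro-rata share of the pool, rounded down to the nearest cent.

After Sep 1: 251 on hand, pool $1,757.00 (≈ $7.0000 each)
After Sep 5: 328 on hand, pool $2,219.00 (≈ $6.7652 each)
After Sep 7: 523 on hand, pool $4,364.00 (≈ $8.3442 each)
Sep 10, sell 285: 285/523 × $4,364.00 → $2,378.08
After Sep 11: 315 on hand, pool $2,601.92 (≈ $8.2601 each)
Sep 12, sell 195: 195/315 × $2,601.92 → $1,610.71
After Sep 13: 265 on hand, pool $2,151.21 (≈ $8.1178 each)
Sep 14, sell 185: 185/265 × $2,151.21 → $1,501.78
Total COGS = $2,378.08 + $1,610.71 + $1,501.78 = $5,490.57
Ending inventory (cost pool remaining) = $649.43
Check: goods available $6,140.00 = COGS $5,490.57 + ending $649.43

Ending inventory = $649.43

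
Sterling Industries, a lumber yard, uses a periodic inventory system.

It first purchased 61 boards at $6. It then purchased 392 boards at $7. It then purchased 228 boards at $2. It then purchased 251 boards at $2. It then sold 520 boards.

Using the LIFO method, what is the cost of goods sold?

Sale 1 (520) [LIFO — newest first]: 251 @ $2 + 228 @ $2 + 41 @ $7 = $1,245
Ending inventory: 61 @ $6 + 351 @ $7 = $2,823

COGS = $1,245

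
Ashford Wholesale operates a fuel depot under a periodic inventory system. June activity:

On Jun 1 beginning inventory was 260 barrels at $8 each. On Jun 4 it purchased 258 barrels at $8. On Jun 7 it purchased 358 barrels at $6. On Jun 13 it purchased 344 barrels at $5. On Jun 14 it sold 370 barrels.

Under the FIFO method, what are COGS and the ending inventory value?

COGS = $2,960; ending inventory = $5,052

Jun 14, 370 sold [FIFO — oldest first]: 260 @ $8 + 110 @ $8 = $2,960
Ending inventory: 148 @ $8 + 358 @ $6 + 344 @ $5 = $5,052
Check: goods available $8,012 = COGS $2,960 + ending $5,052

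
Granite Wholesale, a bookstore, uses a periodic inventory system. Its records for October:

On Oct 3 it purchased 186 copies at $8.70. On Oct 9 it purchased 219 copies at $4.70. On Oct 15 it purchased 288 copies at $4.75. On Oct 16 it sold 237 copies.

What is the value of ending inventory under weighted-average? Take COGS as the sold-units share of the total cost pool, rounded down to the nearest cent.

Ending inventory = $2,642.24

Oct 16, sell 237: 237/693 × $4,015.50 → $1,373.26
Ending inventory (cost pool remaining) = $2,642.24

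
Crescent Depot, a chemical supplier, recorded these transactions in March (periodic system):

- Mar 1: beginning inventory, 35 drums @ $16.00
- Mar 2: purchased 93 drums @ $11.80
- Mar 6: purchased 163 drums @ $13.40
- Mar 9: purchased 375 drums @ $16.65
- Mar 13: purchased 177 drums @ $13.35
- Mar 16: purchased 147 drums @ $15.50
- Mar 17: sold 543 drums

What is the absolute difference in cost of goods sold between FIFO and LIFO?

$250.40

FIFO COGS: 35 @ $16.00 + 93 @ $11.80 + 163 @ $13.40 + 252 @ $16.65 = $8,037.40
LIFO COGS: 147 @ $15.50 + 177 @ $13.35 + 219 @ $16.65 = $8,287.80
Difference = |$8,037.40 − $8,287.80| = $250.40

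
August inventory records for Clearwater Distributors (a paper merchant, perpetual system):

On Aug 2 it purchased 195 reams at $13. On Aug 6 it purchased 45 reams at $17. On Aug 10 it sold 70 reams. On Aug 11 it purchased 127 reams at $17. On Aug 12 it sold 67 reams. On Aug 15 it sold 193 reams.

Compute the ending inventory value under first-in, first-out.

Ending inventory = $629

Aug 10, 70 sold [FIFO — oldest first]: 70 @ $13 = $910
Aug 12, 67 sold [FIFO — oldest first]: 67 @ $13 = $871
Aug 15, 193 sold [FIFO — oldest first]: 58 @ $13 + 45 @ $17 + 90 @ $17 = $3,049
Total COGS = $910 + $871 + $3,049 = $4,830
Ending inventory: 37 @ $17 = $629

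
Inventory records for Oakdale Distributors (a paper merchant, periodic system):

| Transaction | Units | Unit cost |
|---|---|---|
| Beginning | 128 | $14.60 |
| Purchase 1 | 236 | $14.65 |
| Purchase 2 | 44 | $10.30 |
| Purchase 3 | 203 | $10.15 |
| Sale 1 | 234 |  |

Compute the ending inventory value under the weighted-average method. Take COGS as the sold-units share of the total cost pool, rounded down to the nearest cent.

Ending inventory = $4,837.36

Sale 1, sell 234: 234/611 × $7,839.85 → $3,002.49
Ending inventory (cost pool remaining) = $4,837.36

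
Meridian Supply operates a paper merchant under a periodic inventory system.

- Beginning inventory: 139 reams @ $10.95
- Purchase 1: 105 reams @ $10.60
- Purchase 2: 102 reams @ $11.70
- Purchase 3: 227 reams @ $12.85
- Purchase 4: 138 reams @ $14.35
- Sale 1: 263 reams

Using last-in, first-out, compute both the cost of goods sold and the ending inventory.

Sale 1 (263) [LIFO — newest first]: 138 @ $14.35 + 125 @ $12.85 = $3,586.55
Ending inventory: 139 @ $10.95 + 105 @ $10.60 + 102 @ $11.70 + 102 @ $12.85 = $5,139.15
Check: goods available $8,725.70 = COGS $3,586.55 + ending $5,139.15

COGS = $3,586.55; ending inventory = $5,139.15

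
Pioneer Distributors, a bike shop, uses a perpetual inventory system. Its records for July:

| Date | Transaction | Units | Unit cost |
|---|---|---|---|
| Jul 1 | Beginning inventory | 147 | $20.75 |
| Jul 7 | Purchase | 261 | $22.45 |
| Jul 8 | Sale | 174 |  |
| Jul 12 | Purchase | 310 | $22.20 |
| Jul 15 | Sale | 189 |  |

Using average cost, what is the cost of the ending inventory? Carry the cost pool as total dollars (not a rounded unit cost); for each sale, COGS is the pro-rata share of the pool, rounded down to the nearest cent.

Ending inventory = $7,825.65

After Jul 1: 147 on hand, pool $3,050.25 (≈ $20.7500 each)
After Jul 7: 408 on hand, pool $8,909.70 (≈ $21.8375 each)
Jul 8, sell 174: 174/408 × $8,909.70 → $3,799.72
After Jul 12: 544 on hand, pool $11,991.98 (≈ $22.0441 each)
Jul 15, sell 189: 189/544 × $11,991.98 → $4,166.33
Total COGS = $3,799.72 + $4,166.33 = $7,966.05
Ending inventory (cost pool remaining) = $7,825.65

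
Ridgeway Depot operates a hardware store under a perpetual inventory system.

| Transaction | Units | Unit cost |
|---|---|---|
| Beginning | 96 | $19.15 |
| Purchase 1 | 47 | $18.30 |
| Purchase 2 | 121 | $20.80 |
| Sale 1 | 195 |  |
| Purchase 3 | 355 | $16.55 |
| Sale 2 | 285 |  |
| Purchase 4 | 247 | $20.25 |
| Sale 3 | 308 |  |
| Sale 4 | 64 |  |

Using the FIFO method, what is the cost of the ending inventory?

Ending inventory = $283.50

Sale 1 (195) [FIFO — oldest first]: 96 @ $19.15 + 47 @ $18.30 + 52 @ $20.80 = $3,780.10
Sale 2 (285) [FIFO — oldest first]: 69 @ $20.80 + 216 @ $16.55 = $5,010.00
Sale 3 (308) [FIFO — oldest first]: 139 @ $16.55 + 169 @ $20.25 = $5,722.70
Sale 4 (64) [FIFO — oldest first]: 64 @ $20.25 = $1,296.00
Total COGS = $3,780.10 + $5,010.00 + $5,722.70 + $1,296.00 = $15,808.80
Ending inventory: 14 @ $20.25 = $283.50
Check: goods available $16,092.30 = COGS $15,808.80 + ending $283.50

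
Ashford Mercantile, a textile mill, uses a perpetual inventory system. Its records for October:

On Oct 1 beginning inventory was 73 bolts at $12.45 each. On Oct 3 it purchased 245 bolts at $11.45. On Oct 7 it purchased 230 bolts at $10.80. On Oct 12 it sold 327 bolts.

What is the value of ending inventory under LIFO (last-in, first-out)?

Ending inventory = $2,603.45

Oct 12, 327 sold [LIFO — newest first]: 230 @ $10.80 + 97 @ $11.45 = $3,594.65
Ending inventory: 73 @ $12.45 + 148 @ $11.45 = $2,603.45
Check: goods available $6,198.10 = COGS $3,594.65 + ending $2,603.45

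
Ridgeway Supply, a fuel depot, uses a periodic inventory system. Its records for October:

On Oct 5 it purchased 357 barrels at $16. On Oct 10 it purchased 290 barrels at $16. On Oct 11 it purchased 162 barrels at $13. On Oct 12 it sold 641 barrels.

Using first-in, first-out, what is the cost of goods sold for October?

COGS = $10,256

Oct 12, 641 sold [FIFO — oldest first]: 357 @ $16 + 284 @ $16 = $10,256
Ending inventory: 6 @ $16 + 162 @ $13 = $2,202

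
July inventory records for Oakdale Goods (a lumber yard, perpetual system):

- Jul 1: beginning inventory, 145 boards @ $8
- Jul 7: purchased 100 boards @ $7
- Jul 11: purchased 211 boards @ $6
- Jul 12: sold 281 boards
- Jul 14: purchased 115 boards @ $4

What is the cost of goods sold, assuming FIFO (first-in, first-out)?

Jul 12, 281 sold [FIFO — oldest first]: 145 @ $8 + 100 @ $7 + 36 @ $6 = $2,076
Ending inventory: 175 @ $6 + 115 @ $4 = $1,510
Check: goods available $3,586 = COGS $2,076 + ending $1,510

COGS = $2,076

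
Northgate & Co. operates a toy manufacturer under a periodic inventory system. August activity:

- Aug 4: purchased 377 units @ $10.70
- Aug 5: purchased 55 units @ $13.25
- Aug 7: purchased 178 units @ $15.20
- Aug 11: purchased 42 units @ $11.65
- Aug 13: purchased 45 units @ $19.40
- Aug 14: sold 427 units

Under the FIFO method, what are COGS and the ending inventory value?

Aug 14, 427 sold [FIFO — oldest first]: 377 @ $10.70 + 50 @ $13.25 = $4,696.40
Ending inventory: 5 @ $13.25 + 178 @ $15.20 + 42 @ $11.65 + 45 @ $19.40 = $4,134.15
Check: goods available $8,830.55 = COGS $4,696.40 + ending $4,134.15

COGS = $4,696.40; ending inventory = $4,134.15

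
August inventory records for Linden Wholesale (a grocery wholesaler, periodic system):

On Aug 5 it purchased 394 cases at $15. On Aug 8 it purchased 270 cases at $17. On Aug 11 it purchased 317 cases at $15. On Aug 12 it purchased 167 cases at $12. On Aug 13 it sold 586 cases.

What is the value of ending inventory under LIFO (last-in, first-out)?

Ending inventory = $8,766

Aug 13, 586 sold [LIFO — newest first]: 167 @ $12 + 317 @ $15 + 102 @ $17 = $8,493
Ending inventory: 394 @ $15 + 168 @ $17 = $8,766
Check: goods available $17,259 = COGS $8,493 + ending $8,766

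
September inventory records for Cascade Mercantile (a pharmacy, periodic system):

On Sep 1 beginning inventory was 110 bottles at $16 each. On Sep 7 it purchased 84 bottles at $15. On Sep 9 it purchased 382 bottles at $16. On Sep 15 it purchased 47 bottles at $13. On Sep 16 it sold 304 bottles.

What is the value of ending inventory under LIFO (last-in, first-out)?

Ending inventory = $5,020

Sep 16, 304 sold [LIFO — newest first]: 47 @ $13 + 257 @ $16 = $4,723
Ending inventory: 110 @ $16 + 84 @ $15 + 125 @ $16 = $5,020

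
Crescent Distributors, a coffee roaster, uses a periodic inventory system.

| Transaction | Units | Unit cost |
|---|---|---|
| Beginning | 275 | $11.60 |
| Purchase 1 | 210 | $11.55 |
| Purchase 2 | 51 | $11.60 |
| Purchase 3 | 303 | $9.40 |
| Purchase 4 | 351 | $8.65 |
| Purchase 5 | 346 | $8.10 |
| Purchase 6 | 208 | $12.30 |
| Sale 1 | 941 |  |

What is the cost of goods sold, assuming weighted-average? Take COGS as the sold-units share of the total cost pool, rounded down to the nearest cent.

COGS = $9,416.71

Sale 1, sell 941: 941/1744 × $17,452.45 → $9,416.71
Ending inventory (cost pool remaining) = $8,035.74
Check: goods available $17,452.45 = COGS $9,416.71 + ending $8,035.74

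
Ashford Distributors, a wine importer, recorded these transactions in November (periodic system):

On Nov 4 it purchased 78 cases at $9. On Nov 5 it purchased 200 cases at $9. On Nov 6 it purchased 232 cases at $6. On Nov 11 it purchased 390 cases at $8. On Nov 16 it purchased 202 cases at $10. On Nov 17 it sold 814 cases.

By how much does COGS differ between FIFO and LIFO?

FIFO COGS: 78 @ $9 + 200 @ $9 + 232 @ $6 + 304 @ $8 = $6,326
LIFO COGS: 202 @ $10 + 390 @ $8 + 222 @ $6 = $6,472
Difference = |$6,326 − $6,472| = $146

$146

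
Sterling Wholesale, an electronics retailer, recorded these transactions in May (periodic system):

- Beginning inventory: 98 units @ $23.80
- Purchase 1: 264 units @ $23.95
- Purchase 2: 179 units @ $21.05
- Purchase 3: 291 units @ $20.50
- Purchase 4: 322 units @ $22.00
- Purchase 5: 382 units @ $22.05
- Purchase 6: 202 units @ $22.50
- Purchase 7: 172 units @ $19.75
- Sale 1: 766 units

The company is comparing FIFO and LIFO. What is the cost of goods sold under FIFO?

FIFO COGS: 98 @ $23.80 + 264 @ $23.95 + 179 @ $21.05 + 225 @ $20.50 = $17,035.65
LIFO COGS: 172 @ $19.75 + 202 @ $22.50 + 382 @ $22.05 + 10 @ $22.00 = $16,585.10

COGS = $17,035.65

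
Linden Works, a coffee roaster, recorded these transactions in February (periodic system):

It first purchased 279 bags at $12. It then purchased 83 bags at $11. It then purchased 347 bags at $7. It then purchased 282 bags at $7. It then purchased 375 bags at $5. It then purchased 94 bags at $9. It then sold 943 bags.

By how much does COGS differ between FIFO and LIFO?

$2,289

FIFO COGS: 279 @ $12 + 83 @ $11 + 347 @ $7 + 234 @ $7 = $8,328
LIFO COGS: 94 @ $9 + 375 @ $5 + 282 @ $7 + 192 @ $7 = $6,039
Difference = |$8,328 − $6,039| = $2,289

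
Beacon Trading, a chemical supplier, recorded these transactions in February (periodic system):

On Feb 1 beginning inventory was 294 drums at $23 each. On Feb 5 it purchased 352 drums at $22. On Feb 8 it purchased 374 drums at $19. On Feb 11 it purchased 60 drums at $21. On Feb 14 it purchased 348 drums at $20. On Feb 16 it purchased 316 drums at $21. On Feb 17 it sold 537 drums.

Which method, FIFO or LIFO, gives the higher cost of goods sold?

FIFO

FIFO COGS: 294 @ $23 + 243 @ $22 = $12,108
LIFO COGS: 316 @ $21 + 221 @ $20 = $11,056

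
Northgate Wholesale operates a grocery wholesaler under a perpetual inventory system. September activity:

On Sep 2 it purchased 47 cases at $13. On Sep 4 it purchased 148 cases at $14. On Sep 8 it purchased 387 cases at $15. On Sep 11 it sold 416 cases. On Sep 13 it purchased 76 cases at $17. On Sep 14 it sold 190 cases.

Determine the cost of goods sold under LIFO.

COGS = $9,099

Sep 11, 416 sold [LIFO — newest first]: 387 @ $15 + 29 @ $14 = $6,211
Sep 14, 190 sold [LIFO — newest first]: 76 @ $17 + 114 @ $14 = $2,888
Total COGS = $6,211 + $2,888 = $9,099
Ending inventory: 47 @ $13 + 5 @ $14 = $681
Check: goods available $9,780 = COGS $9,099 + ending $681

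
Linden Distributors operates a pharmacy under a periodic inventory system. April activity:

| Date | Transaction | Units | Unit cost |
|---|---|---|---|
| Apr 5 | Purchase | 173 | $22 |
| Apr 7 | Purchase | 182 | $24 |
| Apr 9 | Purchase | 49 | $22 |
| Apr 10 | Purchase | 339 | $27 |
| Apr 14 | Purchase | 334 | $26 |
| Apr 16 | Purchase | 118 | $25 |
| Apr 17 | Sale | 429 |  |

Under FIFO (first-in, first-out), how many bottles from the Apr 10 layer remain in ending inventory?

Apr 17, 429 sold [FIFO — oldest first]: 173 @ $22 + 182 @ $24 + 49 @ $22 + 25 @ $27 = $9,927
Ending inventory: 314 @ $27 + 334 @ $26 + 118 @ $25 = $20,112

314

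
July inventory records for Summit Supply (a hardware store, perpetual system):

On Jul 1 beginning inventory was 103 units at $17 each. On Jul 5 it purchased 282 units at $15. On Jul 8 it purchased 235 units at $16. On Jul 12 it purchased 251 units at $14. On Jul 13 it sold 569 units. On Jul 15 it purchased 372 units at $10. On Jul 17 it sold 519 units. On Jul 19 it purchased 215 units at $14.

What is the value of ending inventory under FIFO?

Ending inventory = $4,560

Jul 13, 569 sold [FIFO — oldest first]: 103 @ $17 + 282 @ $15 + 184 @ $16 = $8,925
Jul 17, 519 sold [FIFO — oldest first]: 51 @ $16 + 251 @ $14 + 217 @ $10 = $6,500
Total COGS = $8,925 + $6,500 = $15,425
Ending inventory: 155 @ $10 + 215 @ $14 = $4,560
Check: goods available $19,985 = COGS $15,425 + ending $4,560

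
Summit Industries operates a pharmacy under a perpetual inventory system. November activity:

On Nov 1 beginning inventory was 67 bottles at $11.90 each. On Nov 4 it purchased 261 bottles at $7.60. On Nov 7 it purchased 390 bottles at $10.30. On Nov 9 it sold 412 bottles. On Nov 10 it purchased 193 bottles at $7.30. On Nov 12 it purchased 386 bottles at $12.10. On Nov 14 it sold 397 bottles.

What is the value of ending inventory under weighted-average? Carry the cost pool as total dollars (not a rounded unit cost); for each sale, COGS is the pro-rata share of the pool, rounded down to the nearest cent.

After Nov 1: 67 on hand, pool $797.30 (≈ $11.9000 each)
After Nov 4: 328 on hand, pool $2,780.90 (≈ $8.4784 each)
After Nov 7: 718 on hand, pool $6,797.90 (≈ $9.4678 each)
Nov 9, sell 412: 412/718 × $6,797.90 → $3,900.74
After Nov 10: 499 on hand, pool $4,306.06 (≈ $8.6294 each)
After Nov 12: 885 on hand, pool $8,976.66 (≈ $10.1431 each)
Nov 14, sell 397: 397/885 × $8,976.66 → $4,026.81
Total COGS = $3,900.74 + $4,026.81 = $7,927.55
Ending inventory (cost pool remaining) = $4,949.85

Ending inventory = $4,949.85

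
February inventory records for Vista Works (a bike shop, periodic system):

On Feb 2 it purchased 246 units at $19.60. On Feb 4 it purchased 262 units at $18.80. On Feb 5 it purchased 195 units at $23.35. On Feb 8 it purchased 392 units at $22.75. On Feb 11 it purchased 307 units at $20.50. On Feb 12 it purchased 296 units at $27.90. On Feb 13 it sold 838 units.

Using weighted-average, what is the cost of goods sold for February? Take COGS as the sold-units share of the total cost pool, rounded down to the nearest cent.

Feb 13, sell 838: 838/1698 × $37,770.35 → $18,640.49
Ending inventory (cost pool remaining) = $19,129.86

COGS = $18,640.49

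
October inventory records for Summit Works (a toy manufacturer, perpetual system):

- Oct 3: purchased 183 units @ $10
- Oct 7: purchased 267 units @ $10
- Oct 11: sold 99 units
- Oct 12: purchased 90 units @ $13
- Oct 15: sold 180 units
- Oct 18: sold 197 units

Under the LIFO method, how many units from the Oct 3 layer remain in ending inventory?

Oct 11, 99 sold [LIFO — newest first]: 99 @ $10 = $990
Oct 15, 180 sold [LIFO — newest first]: 90 @ $13 + 90 @ $10 = $2,070
Oct 18, 197 sold [LIFO — newest first]: 78 @ $10 + 119 @ $10 = $1,970
Total COGS = $990 + $2,070 + $1,970 = $5,030
Ending inventory: 64 @ $10 = $640
Check: goods available $5,670 = COGS $5,030 + ending $640

64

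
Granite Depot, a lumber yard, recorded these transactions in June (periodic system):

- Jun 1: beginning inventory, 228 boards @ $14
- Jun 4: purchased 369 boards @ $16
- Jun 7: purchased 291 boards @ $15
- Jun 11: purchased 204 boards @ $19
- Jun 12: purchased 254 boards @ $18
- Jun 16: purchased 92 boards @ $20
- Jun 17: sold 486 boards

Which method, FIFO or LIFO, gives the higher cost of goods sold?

LIFO

FIFO COGS: 228 @ $14 + 258 @ $16 = $7,320
LIFO COGS: 92 @ $20 + 254 @ $18 + 140 @ $19 = $9,072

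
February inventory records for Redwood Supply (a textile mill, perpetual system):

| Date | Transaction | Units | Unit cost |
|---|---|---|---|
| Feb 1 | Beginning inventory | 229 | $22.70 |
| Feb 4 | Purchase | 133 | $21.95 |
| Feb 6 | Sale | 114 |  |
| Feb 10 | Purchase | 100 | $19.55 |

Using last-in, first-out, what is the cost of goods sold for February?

Feb 6, 114 sold [LIFO — newest first]: 114 @ $21.95 = $2,502.30
Ending inventory: 229 @ $22.70 + 19 @ $21.95 + 100 @ $19.55 = $7,570.35
Check: goods available $10,072.65 = COGS $2,502.30 + ending $7,570.35

COGS = $2,502.30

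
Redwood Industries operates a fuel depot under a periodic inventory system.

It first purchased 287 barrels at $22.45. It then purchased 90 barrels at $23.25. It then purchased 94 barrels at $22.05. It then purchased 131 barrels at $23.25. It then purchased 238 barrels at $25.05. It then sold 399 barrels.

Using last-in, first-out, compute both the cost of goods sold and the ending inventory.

COGS = $9,669.15; ending inventory = $9,946.85

Sale 1 (399) [LIFO — newest first]: 238 @ $25.05 + 131 @ $23.25 + 30 @ $22.05 = $9,669.15
Ending inventory: 287 @ $22.45 + 90 @ $23.25 + 64 @ $22.05 = $9,946.85
Check: goods available $19,616.00 = COGS $9,669.15 + ending $9,946.85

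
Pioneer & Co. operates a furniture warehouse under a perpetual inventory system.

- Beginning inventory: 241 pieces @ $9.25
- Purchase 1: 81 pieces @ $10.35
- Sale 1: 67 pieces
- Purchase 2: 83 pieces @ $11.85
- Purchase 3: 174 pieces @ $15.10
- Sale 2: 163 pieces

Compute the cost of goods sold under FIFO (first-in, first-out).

COGS = $2,127.50

Sale 1 (67) [FIFO — oldest first]: 67 @ $9.25 = $619.75
Sale 2 (163) [FIFO — oldest first]: 163 @ $9.25 = $1,507.75
Total COGS = $619.75 + $1,507.75 = $2,127.50
Ending inventory: 11 @ $9.25 + 81 @ $10.35 + 83 @ $11.85 + 174 @ $15.10 = $4,551.05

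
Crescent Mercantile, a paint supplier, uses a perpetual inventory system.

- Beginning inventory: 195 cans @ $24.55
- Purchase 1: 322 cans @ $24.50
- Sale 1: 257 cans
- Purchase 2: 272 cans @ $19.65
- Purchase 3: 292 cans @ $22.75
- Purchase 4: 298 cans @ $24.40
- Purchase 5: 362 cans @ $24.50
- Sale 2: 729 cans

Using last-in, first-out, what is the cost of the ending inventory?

Ending inventory = $16,797.80

Sale 1 (257) [LIFO — newest first]: 257 @ $24.50 = $6,296.50
Sale 2 (729) [LIFO — newest first]: 362 @ $24.50 + 298 @ $24.40 + 69 @ $22.75 = $17,709.95
Total COGS = $6,296.50 + $17,709.95 = $24,006.45
Ending inventory: 195 @ $24.55 + 65 @ $24.50 + 272 @ $19.65 + 223 @ $22.75 = $16,797.80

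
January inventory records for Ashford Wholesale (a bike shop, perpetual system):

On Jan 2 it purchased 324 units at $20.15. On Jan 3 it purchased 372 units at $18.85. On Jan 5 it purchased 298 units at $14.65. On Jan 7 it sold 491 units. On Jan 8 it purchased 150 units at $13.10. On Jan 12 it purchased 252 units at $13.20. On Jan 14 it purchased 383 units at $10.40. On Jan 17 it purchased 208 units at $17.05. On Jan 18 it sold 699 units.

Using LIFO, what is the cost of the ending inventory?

Jan 7, 491 sold [LIFO — newest first]: 298 @ $14.65 + 193 @ $18.85 = $8,003.75
Jan 18, 699 sold [LIFO — newest first]: 208 @ $17.05 + 383 @ $10.40 + 108 @ $13.20 = $8,955.20
Total COGS = $8,003.75 + $8,955.20 = $16,958.95
Ending inventory: 324 @ $20.15 + 179 @ $18.85 + 150 @ $13.10 + 144 @ $13.20 = $13,768.55
Check: goods available $30,727.50 = COGS $16,958.95 + ending $13,768.55

Ending inventory = $13,768.55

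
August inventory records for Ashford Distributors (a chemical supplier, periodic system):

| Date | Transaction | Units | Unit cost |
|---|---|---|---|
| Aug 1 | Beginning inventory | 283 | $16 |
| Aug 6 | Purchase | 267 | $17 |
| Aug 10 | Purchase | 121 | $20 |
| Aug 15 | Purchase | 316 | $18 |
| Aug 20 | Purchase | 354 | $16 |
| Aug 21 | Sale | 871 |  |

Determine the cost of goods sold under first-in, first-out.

Aug 21, 871 sold [FIFO — oldest first]: 283 @ $16 + 267 @ $17 + 121 @ $20 + 200 @ $18 = $15,087
Ending inventory: 116 @ $18 + 354 @ $16 = $7,752

COGS = $15,087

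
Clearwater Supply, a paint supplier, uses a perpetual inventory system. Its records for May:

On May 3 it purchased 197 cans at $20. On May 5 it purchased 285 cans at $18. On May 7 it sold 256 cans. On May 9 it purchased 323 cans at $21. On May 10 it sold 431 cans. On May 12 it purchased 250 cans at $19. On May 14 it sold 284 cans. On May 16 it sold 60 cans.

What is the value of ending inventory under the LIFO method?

Ending inventory = $480

May 7, 256 sold [LIFO — newest first]: 256 @ $18 = $4,608
May 10, 431 sold [LIFO — newest first]: 323 @ $21 + 29 @ $18 + 79 @ $20 = $8,885
May 14, 284 sold [LIFO — newest first]: 250 @ $19 + 34 @ $20 = $5,430
May 16, 60 sold [LIFO — newest first]: 60 @ $20 = $1,200
Total COGS = $4,608 + $8,885 + $5,430 + $1,200 = $20,123
Ending inventory: 24 @ $20 = $480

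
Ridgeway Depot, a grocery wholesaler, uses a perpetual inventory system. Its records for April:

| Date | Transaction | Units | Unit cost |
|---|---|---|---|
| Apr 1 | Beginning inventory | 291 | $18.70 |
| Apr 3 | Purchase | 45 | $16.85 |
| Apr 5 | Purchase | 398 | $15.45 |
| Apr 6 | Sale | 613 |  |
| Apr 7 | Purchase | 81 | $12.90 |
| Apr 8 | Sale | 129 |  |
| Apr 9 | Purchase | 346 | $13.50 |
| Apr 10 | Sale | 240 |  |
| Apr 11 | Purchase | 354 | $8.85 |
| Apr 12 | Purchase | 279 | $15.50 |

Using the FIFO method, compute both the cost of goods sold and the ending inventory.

COGS = $15,648.45; ending inventory = $9,873.90

Apr 6, 613 sold [FIFO — oldest first]: 291 @ $18.70 + 45 @ $16.85 + 277 @ $15.45 = $10,479.60
Apr 8, 129 sold [FIFO — oldest first]: 121 @ $15.45 + 8 @ $12.90 = $1,972.65
Apr 10, 240 sold [FIFO — oldest first]: 73 @ $12.90 + 167 @ $13.50 = $3,196.20
Total COGS = $10,479.60 + $1,972.65 + $3,196.20 = $15,648.45
Ending inventory: 179 @ $13.50 + 354 @ $8.85 + 279 @ $15.50 = $9,873.90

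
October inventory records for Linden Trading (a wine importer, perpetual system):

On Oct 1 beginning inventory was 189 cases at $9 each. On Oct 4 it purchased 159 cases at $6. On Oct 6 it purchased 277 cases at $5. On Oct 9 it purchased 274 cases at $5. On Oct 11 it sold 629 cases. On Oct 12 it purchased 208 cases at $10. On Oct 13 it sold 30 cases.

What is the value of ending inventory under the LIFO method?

Ending inventory = $3,967

Oct 11, 629 sold [LIFO — newest first]: 274 @ $5 + 277 @ $5 + 78 @ $6 = $3,223
Oct 13, 30 sold [LIFO — newest first]: 30 @ $10 = $300
Total COGS = $3,223 + $300 = $3,523
Ending inventory: 189 @ $9 + 81 @ $6 + 178 @ $10 = $3,967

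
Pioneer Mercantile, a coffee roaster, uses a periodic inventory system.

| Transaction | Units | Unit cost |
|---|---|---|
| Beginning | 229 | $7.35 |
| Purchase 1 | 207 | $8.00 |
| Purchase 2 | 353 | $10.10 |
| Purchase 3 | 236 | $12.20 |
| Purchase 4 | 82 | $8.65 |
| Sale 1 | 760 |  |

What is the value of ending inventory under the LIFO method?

Sale 1 (760) [LIFO — newest first]: 82 @ $8.65 + 236 @ $12.20 + 353 @ $10.10 + 89 @ $8.00 = $7,865.80
Ending inventory: 229 @ $7.35 + 118 @ $8.00 = $2,627.15

Ending inventory = $2,627.15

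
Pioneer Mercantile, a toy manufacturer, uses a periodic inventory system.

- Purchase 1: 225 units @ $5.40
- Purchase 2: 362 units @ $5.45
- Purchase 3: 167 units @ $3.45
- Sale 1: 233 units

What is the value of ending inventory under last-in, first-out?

Ending inventory = $2,828.20

Sale 1 (233) [LIFO — newest first]: 167 @ $3.45 + 66 @ $5.45 = $935.85
Ending inventory: 225 @ $5.40 + 296 @ $5.45 = $2,828.20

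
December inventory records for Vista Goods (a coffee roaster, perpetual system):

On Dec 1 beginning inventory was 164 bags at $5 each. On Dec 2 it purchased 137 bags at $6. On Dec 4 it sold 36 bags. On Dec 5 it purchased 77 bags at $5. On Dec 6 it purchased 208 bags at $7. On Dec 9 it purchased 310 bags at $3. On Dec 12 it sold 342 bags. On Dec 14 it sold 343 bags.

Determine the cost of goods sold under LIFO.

COGS = $3,527

Dec 4, 36 sold [LIFO — newest first]: 36 @ $6 = $216
Dec 12, 342 sold [LIFO — newest first]: 310 @ $3 + 32 @ $7 = $1,154
Dec 14, 343 sold [LIFO — newest first]: 176 @ $7 + 77 @ $5 + 90 @ $6 = $2,157
Total COGS = $216 + $1,154 + $2,157 = $3,527
Ending inventory: 164 @ $5 + 11 @ $6 = $886
Check: goods available $4,413 = COGS $3,527 + ending $886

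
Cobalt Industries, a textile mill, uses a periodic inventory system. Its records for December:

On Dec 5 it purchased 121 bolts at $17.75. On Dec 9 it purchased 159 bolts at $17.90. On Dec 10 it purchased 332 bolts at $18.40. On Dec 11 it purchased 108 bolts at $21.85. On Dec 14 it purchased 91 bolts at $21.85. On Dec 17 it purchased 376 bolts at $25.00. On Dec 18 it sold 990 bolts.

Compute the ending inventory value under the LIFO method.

Dec 18, 990 sold [LIFO — newest first]: 376 @ $25.00 + 91 @ $21.85 + 108 @ $21.85 + 332 @ $18.40 + 83 @ $17.90 = $21,342.65
Ending inventory: 121 @ $17.75 + 76 @ $17.90 = $3,508.15
Check: goods available $24,850.80 = COGS $21,342.65 + ending $3,508.15

Ending inventory = $3,508.15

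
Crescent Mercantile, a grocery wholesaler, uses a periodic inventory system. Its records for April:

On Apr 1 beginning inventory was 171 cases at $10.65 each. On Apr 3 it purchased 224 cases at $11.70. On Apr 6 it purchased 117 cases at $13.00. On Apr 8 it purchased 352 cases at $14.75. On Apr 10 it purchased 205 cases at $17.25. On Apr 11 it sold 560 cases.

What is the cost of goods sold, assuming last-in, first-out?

Apr 11, 560 sold [LIFO — newest first]: 205 @ $17.25 + 352 @ $14.75 + 3 @ $13.00 = $8,767.25
Ending inventory: 171 @ $10.65 + 224 @ $11.70 + 114 @ $13.00 = $5,923.95

COGS = $8,767.25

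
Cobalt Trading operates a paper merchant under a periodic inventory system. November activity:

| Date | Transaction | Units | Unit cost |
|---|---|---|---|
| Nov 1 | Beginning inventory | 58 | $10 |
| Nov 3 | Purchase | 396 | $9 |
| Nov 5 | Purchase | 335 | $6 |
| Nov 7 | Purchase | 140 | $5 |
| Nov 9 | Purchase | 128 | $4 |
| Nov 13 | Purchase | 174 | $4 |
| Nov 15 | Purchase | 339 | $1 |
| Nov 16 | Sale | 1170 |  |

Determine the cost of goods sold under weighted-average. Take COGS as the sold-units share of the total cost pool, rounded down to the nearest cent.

COGS = $6,260.61

Nov 16, sell 1170: 1170/1570 × $8,401.00 → $6,260.61
Ending inventory (cost pool remaining) = $2,140.39
Check: goods available $8,401.00 = COGS $6,260.61 + ending $2,140.39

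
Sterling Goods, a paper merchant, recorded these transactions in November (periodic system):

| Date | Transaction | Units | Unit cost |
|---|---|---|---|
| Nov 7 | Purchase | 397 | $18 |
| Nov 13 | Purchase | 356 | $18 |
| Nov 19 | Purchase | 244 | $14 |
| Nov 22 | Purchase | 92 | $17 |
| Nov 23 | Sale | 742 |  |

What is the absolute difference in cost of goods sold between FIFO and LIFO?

FIFO COGS: 397 @ $18 + 345 @ $18 = $13,356
LIFO COGS: 92 @ $17 + 244 @ $14 + 356 @ $18 + 50 @ $18 = $12,288
Difference = |$13,356 − $12,288| = $1,068

$1,068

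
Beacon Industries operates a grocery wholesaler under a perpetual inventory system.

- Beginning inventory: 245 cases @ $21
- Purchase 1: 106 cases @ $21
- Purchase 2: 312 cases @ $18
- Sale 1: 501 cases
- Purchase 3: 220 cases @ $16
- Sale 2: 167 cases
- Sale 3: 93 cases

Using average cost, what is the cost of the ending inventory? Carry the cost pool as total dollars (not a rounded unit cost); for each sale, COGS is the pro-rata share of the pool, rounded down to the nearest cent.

Ending inventory = $2,137.66

After Beginning: 245 on hand, pool $5,145.00 (≈ $21.0000 each)
After Purchase 1: 351 on hand, pool $7,371.00 (≈ $21.0000 each)
After Purchase 2: 663 on hand, pool $12,987.00 (≈ $19.5882 each)
Sale 1, sell 501: 501/663 × $12,987.00 → $9,813.70
After Purchase 3: 382 on hand, pool $6,693.30 (≈ $17.5217 each)
Sale 2, sell 167: 167/382 × $6,693.30 → $2,926.12
Sale 3, sell 93: 93/215 × $3,767.18 → $1,629.52
Total COGS = $9,813.70 + $2,926.12 + $1,629.52 = $14,369.34
Ending inventory (cost pool remaining) = $2,137.66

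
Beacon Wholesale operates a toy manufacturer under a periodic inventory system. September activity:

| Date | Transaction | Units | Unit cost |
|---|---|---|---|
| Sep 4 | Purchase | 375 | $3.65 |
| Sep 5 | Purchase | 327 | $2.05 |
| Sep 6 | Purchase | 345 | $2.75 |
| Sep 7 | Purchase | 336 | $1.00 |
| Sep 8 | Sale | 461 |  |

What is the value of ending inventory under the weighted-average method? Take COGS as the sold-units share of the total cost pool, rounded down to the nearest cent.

Sep 8, sell 461: 461/1383 × $3,323.85 → $1,107.95
Ending inventory (cost pool remaining) = $2,215.90
Check: goods available $3,323.85 = COGS $1,107.95 + ending $2,215.90

Ending inventory = $2,215.90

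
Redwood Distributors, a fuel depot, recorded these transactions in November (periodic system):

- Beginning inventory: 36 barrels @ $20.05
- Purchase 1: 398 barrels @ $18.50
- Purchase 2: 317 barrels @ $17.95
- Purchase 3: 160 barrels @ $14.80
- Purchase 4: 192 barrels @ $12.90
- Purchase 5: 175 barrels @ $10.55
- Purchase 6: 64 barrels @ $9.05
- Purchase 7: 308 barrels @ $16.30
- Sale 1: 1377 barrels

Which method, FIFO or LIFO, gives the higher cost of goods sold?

FIFO

FIFO COGS: 36 @ $20.05 + 398 @ $18.50 + 317 @ $17.95 + 160 @ $14.80 + 192 @ $12.90 + 175 @ $10.55 + 64 @ $9.05 + 35 @ $16.30 = $21,615.70
LIFO COGS: 308 @ $16.30 + 64 @ $9.05 + 175 @ $10.55 + 192 @ $12.90 + 160 @ $14.80 + 317 @ $17.95 + 161 @ $18.50 = $20,959.30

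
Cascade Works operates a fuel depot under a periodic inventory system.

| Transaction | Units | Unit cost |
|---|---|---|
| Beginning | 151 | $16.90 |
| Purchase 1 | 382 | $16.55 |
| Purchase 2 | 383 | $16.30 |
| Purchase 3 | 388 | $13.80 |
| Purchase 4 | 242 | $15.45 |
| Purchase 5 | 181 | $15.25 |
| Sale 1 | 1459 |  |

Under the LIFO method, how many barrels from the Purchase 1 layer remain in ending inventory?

Sale 1 (1459) [LIFO — newest first]: 181 @ $15.25 + 242 @ $15.45 + 388 @ $13.80 + 383 @ $16.30 + 265 @ $16.55 = $22,482.20
Ending inventory: 151 @ $16.90 + 117 @ $16.55 = $4,488.25

117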